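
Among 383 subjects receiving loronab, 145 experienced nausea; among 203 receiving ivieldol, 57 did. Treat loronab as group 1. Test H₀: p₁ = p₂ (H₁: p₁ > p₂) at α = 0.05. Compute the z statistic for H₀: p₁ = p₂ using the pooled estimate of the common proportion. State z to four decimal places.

p̂₁ = 145/383 = 0.378590, p̂₂ = 57/203 = 0.280788.
Pooled p̂ = (145+57)/(383+203) = 202/586 = 0.344710.
SE = √(p̂(1−p̂)(1/n₁+1/n₂)) = √(0.344710·0.655290·0.00753707) = √(0.00170251) = 0.041262.
z = (0.378590 − 0.280788)/0.041262 = 0.097802/0.041262 = 2.3703.
p-value = P(Z > 2.370) ≈ 0.0089. With α = 0.05, reject H₀.

z = 2.3703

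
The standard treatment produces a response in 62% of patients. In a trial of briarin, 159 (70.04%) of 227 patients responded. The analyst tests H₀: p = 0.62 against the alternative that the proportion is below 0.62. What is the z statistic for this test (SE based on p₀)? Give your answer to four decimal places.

z = 2.4969

p̂ = 159/227 ≈ 0.700441.
Standard error under H₀: √(0.62×0.38/227) = 0.032216.
z = (0.700441 − 0.62)/0.032216 = 0.080441/0.032216 = 2.4969.
p-value = P(Z < 2.497) ≈ 0.9937.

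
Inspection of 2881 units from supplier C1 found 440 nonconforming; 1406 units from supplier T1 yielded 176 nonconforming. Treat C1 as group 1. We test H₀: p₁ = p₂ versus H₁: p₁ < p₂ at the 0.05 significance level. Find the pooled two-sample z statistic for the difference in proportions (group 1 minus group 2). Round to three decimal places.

p̂₁ = 440/2881 = 0.15272, p̂₂ = 176/1406 = 0.12518.
Pooled p̂ = (440+176)/(2881+1406) = 616/4287 = 0.14369.
SE = √(0.123043 × 0.00105834) = 0.01141.
z = (0.15272 − 0.12518)/0.01141 = 0.02754/0.01141 = 2.414.
p-value = P(Z < 2.414) ≈ 0.9921; since p > α = 0.05, fail to reject H₀.

z = 2.414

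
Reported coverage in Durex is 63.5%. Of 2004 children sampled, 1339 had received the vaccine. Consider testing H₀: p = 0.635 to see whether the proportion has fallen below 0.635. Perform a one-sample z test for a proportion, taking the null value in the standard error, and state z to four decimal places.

p̂ = 1339/2004 = 0.6681637.
Under H₀, SE = √(0.635·0.365/2004) = √(0.000115656) = 0.0107544.
z = (0.6681637 − 0.635)/0.0107544 = 0.0331637/0.0107544 = 3.0837.
p-value = P(Z < 3.084) ≈ 0.9990.

z = 3.0837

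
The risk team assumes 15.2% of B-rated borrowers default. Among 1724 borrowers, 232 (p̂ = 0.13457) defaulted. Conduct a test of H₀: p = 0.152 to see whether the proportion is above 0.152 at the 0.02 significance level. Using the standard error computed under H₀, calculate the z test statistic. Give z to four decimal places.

p̂ = 232/1724 ≈ 0.1345708.
SE = √(p₀(1−p₀)/n) = √(0.1289/1724) = 0.0086467.
z = (0.1345708 − 0.152)/0.0086467 = -0.0174292/0.0086467 = -2.0157.
p-value = P(Z > -2.016) ≈ 0.9781. With α = 0.02, fail to reject H₀.

z = -2.0157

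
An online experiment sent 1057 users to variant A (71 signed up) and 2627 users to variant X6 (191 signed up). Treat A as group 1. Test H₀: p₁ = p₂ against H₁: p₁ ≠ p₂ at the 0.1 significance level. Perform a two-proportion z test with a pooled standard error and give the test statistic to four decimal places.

z = -0.5913

p̂₁ = 71/1057 ≈ 0.067171, p̂₂ = 191/2627 ≈ 0.072707.
Pooled p̂ = (71+191)/(1057+2627) = 262/3684 = 0.071118.
SE = √(p̂(1−p̂)(1/n₁+1/n₂)) = √(0.071118·0.928882·0.00132674) = √(8.76449e-05) = 0.009362.
z = (0.067171 − 0.072707)/0.009362 = -0.005536/0.009362 = -0.5913.
Two-sided p-value ≈ 2·Φ(−0.591) = 0.5543. With α = 0.1, fail to reject H₀.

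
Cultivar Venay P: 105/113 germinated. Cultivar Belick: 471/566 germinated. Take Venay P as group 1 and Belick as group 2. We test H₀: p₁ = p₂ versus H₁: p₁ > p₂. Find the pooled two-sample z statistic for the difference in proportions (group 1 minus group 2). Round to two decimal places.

z = 2.63

p̂₁ = 105/113 ≈ 0.92920, p̂₂ = 471/566 ≈ 0.83216.
Pooled p̂ = (105+471)/(113+566) = 576/679 = 0.84831.
SE = √(p̂(1−p̂)(1/n₁+1/n₂)) = √(0.84831·0.15169·0.0106163) = √(0.00136614) = 0.03696.
z = (0.92920 − 0.83216)/0.03696 = 0.09704/0.03696 = 2.63.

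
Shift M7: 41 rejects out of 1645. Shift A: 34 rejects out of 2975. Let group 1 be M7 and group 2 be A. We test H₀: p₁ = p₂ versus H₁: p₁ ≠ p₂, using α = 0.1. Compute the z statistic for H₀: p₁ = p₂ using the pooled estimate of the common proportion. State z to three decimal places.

z = 3.476

p̂₁ = 41/1645 = 0.0249240, p̂₂ = 34/2975 = 0.0114286.
Pooled p̂ = (41+34)/(1645+2975) = 75/4620 = 0.0162338.
SE = √(p̂(1−p̂)(1/n₁+1/n₂)) = √(0.0162338·0.9837662·0.000944037) = √(1.50765e-05) = 0.0038828.
z = (0.0249240 − 0.0114286)/0.0038828 = 0.0134954/0.0038828 = 3.476.
Two-sided p-value ≈ 2·Φ(−3.476) = 0.0005, so at α = 0.1 we reject H₀.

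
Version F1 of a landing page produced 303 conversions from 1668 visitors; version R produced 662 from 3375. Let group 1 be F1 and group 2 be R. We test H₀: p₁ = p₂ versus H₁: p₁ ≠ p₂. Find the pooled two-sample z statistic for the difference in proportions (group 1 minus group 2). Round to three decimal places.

z = -1.231

p̂₁ = 303/1668 ≈ 0.181655, p̂₂ = 662/3375 ≈ 0.196148.
Pooled p̂ = (303+662)/(1668+3375) = 965/5043 = 0.191354.
SE = √(0.154738 × 0.000895817) = 0.011774.
z = (0.181655 − 0.196148)/0.011774 = -0.014493/0.011774 = -1.231.
p-value = 2·P(Z > 1.231) ≈ 0.2183.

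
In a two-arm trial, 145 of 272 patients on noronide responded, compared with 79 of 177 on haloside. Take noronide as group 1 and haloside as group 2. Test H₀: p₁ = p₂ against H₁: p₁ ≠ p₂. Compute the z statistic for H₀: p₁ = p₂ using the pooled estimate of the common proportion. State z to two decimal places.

p̂₁ = 145/272 ≈ 0.5331, p̂₂ = 79/177 ≈ 0.4463.
Pooled p̂ = (145+79)/(272+177) = 224/449 = 0.4989.
SE = √(p̂(1−p̂)(1/n₁+1/n₂)) = √(0.4989·0.5011·0.00932619) = √(0.00233154) = 0.0483.
z = (0.5331 − 0.4463)/0.0483 = 0.0868/0.0483 = 1.80.

z = 1.80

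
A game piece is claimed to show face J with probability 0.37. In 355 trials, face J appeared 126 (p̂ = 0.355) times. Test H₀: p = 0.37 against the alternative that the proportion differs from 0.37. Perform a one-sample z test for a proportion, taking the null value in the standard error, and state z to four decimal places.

p̂ = 126/355 = 0.354930.
Under H₀, SE = √(0.37·0.63/355) = √(0.00065662) = 0.025625.
z = (0.354930 − 0.37)/0.025625 = -0.015070/0.025625 = -0.5881.

z = -0.5881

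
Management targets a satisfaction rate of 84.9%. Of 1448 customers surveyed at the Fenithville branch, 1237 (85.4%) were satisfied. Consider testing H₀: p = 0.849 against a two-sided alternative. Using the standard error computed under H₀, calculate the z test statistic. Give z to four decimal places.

p̂ = 1237/1448 = 0.8542818.
Under H₀, SE = √(0.849·0.151/1448) = √(8.85352e-05) = 0.0094093.
z = (0.8542818 − 0.849)/0.0094093 = 0.0052818/0.0094093 = 0.5613.
p-value = 2·P(Z > 0.561) ≈ 0.5746.

z = 0.5613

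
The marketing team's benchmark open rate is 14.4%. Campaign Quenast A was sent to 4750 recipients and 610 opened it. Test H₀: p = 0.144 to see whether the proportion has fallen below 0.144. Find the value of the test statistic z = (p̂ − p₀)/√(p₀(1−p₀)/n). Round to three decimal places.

p̂ = 610/4750 = 0.128421.
SE = √(p₀(1−p₀)/n) = √(0.12326/4750) = 0.005094.
z = (0.128421 − 0.144)/0.005094 = -0.015579/0.005094 = -3.058.
p-value = P(Z < -3.058) ≈ 0.0011.

z = -3.058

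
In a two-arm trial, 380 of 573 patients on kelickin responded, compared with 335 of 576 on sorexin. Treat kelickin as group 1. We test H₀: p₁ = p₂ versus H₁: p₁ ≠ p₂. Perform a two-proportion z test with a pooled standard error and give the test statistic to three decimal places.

p̂₁ = 380/573 = 0.663176, p̂₂ = 335/576 = 0.581597.
Pooled p̂ = (380+335)/(573+576) = 715/1149 = 0.622280.
SE = √(0.235048 × 0.00348131) = 0.028605.
z = (0.663176 − 0.581597)/0.028605 = 0.081579/0.028605 = 2.852.

z = 2.852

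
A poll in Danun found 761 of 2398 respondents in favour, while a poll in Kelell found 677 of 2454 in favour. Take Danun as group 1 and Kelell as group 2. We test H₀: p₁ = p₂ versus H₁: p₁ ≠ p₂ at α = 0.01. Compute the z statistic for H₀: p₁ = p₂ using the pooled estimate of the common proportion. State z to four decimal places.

p̂₁ = 761/2398 = 0.317348, p̂₂ = 677/2454 = 0.275876.
Pooled p̂ = (761+677)/(2398+2454) = 1438/4852 = 0.296373.
SE = √(p̂(1−p̂)(1/n₁+1/n₂)) = √(0.296373·0.703627·0.000824512) = √(0.00017194) = 0.013113.
z = (0.317348 − 0.275876)/0.013113 = 0.041472/0.013113 = 3.1627.
p-value = 2·P(Z > 3.163) ≈ 0.0016, so at α = 0.01 we reject H₀.

z = 3.1627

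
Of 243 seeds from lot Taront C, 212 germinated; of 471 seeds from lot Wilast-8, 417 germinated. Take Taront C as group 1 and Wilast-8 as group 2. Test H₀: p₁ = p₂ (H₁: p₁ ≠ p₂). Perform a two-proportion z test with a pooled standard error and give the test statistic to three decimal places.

z = -0.505

p̂₁ = 212/243 = 0.87243, p̂₂ = 417/471 = 0.88535.
Pooled p̂ = (212+417)/(243+471) = 629/714 = 0.88095.
SE = √(p̂(1−p̂)(1/n₁+1/n₂)) = √(0.88095·0.11905·0.00623837) = √(0.000654251) = 0.02558.
z = (0.87243 − 0.88535)/0.02558 = -0.01292/0.02558 = -0.505.
p-value = 2·P(Z > 0.505) ≈ 0.6134.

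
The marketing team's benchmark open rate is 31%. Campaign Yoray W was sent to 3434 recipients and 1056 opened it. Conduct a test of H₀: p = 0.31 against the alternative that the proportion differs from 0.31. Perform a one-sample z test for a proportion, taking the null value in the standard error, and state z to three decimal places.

z = -0.315

p̂ = 1056/3434 ≈ 0.307513.
Standard error under H₀: √(0.31×0.69/3434) = 0.007892.
z = (0.307513 − 0.31)/0.007892 = -0.002487/0.007892 = -0.315.
Two-sided p-value ≈ 2·Φ(−0.315) = 0.7527.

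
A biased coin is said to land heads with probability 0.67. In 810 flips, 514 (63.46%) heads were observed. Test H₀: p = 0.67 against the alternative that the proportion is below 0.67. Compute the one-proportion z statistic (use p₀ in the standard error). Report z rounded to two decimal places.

p̂ = 514/810 ≈ 0.63457.
Under H₀, SE = √(0.67·0.33/810) = √(0.000272963) = 0.01652.
z = (0.63457 − 0.67)/0.01652 = -0.03543/0.01652 = -2.14.

z = -2.14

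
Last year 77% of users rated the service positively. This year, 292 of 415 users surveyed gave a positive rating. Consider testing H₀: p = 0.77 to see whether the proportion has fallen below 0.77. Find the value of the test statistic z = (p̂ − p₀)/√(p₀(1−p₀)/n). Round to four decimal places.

p̂ = 292/415 ≈ 0.703614.
Standard error under H₀: √(0.77×0.23/415) = 0.020658.
z = (0.703614 − 0.77)/0.020658 = -0.066386/0.020658 = -3.2136.

z = -3.2136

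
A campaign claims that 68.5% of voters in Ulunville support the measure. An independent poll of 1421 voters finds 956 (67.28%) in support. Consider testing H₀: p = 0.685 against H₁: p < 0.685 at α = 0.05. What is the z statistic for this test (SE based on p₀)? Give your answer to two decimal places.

p̂ = 956/1421 ≈ 0.6728.
SE = √(p₀(1−p₀)/n) = √(0.21577/1421) = 0.0123.
z = (0.6728 − 0.685)/0.0123 = -0.0122/0.0123 = -0.99.
p-value = P(Z < -0.993) ≈ 0.1604, so at α = 0.05 we fail to reject H₀.

z = -0.99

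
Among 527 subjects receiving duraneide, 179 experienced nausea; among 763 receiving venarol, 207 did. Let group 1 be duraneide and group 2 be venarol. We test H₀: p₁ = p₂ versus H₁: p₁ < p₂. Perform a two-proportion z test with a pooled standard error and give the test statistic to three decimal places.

z = 2.636

p̂₁ = 179/527 ≈ 0.339658, p̂₂ = 207/763 ≈ 0.271298.
Pooled p̂ = (179+207)/(527+763) = 386/1290 = 0.299225.
SE = √(p̂(1−p̂)(1/n₁+1/n₂)) = √(0.299225·0.700775·0.00320815) = √(0.000672715) = 0.025937.
z = (0.339658 − 0.271298)/0.025937 = 0.068360/0.025937 = 2.636.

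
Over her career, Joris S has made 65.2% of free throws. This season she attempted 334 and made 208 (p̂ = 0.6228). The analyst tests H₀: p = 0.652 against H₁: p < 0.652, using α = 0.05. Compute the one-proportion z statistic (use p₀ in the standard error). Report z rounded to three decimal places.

z = -1.122

p̂ = 208/334 = 0.62275.
Under H₀, SE = √(0.652·0.348/334) = √(0.000679329) = 0.02606.
z = (0.62275 − 0.652)/0.02606 = -0.02925/0.02606 = -1.122.
p-value = P(Z < -1.122) ≈ 0.1309. With α = 0.05, fail to reject H₀.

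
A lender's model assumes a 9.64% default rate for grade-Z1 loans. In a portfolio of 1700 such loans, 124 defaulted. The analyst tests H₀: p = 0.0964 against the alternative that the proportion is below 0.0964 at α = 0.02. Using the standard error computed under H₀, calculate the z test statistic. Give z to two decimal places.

z = -3.28

p̂ = 124/1700 ≈ 0.07294.
Standard error under H₀: √(0.0964×0.9036/1700) = 0.00716.
z = (0.07294 − 0.0964)/0.00716 = -0.02346/0.00716 = -3.28.
p-value = P(Z < -3.277) ≈ 0.0005, so at α = 0.02 we reject H₀.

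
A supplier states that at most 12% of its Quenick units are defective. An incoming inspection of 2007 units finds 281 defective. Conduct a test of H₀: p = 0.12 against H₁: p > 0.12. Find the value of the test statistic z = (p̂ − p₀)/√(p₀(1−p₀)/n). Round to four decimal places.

z = 2.7586

p̂ = 281/2007 ≈ 0.1400100.
SE = √(p₀(1−p₀)/n) = √(0.1056/2007) = 0.0072537.
z = (0.1400100 − 0.12)/0.0072537 = 0.0200100/0.0072537 = 2.7586.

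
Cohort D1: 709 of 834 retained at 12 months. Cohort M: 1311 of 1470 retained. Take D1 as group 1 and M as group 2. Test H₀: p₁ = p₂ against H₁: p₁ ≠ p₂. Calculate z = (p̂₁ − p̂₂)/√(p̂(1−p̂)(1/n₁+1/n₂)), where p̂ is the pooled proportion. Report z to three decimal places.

z = -2.927

p̂₁ = 709/834 = 0.850120, p̂₂ = 1311/1470 = 0.891837.
Pooled p̂ = (709+1311)/(834+1470) = 2020/2304 = 0.876736.
SE = √(p̂(1−p̂)(1/n₁+1/n₂)) = √(0.876736·0.123264·0.00187931) = √(0.000203097) = 0.014251.
z = (0.850120 − 0.891837)/0.014251 = -0.041717/0.014251 = -2.927.
Two-sided p-value ≈ 2·Φ(−2.927) = 0.0034.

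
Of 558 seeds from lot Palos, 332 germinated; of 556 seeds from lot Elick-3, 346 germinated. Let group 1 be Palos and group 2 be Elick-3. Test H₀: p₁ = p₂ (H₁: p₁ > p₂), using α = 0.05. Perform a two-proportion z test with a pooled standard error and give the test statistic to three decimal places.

p̂₁ = 332/558 ≈ 0.59498, p̂₂ = 346/556 ≈ 0.62230.
Pooled p̂ = (332+346)/(558+556) = 678/1114 = 0.60862.
SE = √(p̂(1−p̂)(1/n₁+1/n₂)) = √(0.60862·0.39138·0.00359068) = √(0.000855307) = 0.02925.
z = (0.59498 − 0.62230)/0.02925 = -0.02732/0.02925 = -0.934.
p-value = P(Z > -0.934) ≈ 0.8249. With α = 0.05, fail to reject H₀.

z = -0.934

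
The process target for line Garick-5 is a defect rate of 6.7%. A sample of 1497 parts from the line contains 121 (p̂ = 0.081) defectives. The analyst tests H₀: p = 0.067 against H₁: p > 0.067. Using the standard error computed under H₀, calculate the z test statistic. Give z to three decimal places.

z = 2.140

p̂ = 121/1497 ≈ 0.080828.
SE = √(p₀(1−p₀)/n) = √(0.062511/1497) = 0.006462.
z = (0.080828 − 0.067)/0.006462 = 0.013828/0.006462 = 2.140.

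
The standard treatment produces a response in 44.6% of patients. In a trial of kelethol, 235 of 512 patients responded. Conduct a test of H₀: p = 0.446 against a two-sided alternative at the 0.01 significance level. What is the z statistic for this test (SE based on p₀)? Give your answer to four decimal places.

p̂ = 235/512 = 0.4589844.
Standard error under H₀: √(0.446×0.554/512) = 0.0219678.
z = (0.4589844 − 0.446)/0.0219678 = 0.0129844/0.0219678 = 0.5911.
p-value = 2·P(Z > 0.591) ≈ 0.5545. With α = 0.01, fail to reject H₀.

z = 0.5911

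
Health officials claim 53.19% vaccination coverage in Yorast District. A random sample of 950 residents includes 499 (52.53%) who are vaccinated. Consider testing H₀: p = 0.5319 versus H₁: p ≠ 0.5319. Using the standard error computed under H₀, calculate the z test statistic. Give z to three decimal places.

p̂ = 499/950 ≈ 0.52526.
SE = √(p₀(1−p₀)/n) = √(0.24898/950) = 0.01619.
z = (0.52526 − 0.5319)/0.01619 = -0.00664/0.01619 = -0.410.

z = -0.410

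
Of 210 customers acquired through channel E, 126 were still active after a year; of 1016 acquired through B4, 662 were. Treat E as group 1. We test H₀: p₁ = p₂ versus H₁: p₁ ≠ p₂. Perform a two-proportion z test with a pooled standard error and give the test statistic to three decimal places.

z = -1.420

p̂₁ = 126/210 ≈ 0.60000, p̂₂ = 662/1016 ≈ 0.65157.
Pooled p̂ = (126+662)/(210+1016) = 788/1226 = 0.64274.
SE = √(0.229625 × 0.00574616) = 0.03632.
z = (0.60000 − 0.65157)/0.03632 = -0.05157/0.03632 = -1.420.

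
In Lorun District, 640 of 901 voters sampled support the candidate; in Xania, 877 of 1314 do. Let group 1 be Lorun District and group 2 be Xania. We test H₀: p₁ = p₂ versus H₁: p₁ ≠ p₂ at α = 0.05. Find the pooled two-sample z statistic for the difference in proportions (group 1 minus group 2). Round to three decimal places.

p̂₁ = 640/901 ≈ 0.71032, p̂₂ = 877/1314 ≈ 0.66743.
Pooled p̂ = (640+877)/(901+1314) = 1517/2215 = 0.68488.
SE = √(p̂(1−p̂)(1/n₁+1/n₂)) = √(0.68488·0.31512·0.00187091) = √(0.000403782) = 0.02009.
z = (0.71032 − 0.66743)/0.02009 = 0.04289/0.02009 = 2.135.
Two-sided p-value ≈ 2·Φ(−2.135) = 0.0328; since p < α = 0.05, reject H₀.

z = 2.135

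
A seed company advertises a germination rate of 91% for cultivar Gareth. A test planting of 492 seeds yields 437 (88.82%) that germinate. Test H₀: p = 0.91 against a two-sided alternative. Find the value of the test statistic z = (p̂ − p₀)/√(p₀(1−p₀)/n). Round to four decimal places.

z = -1.6888

p̂ = 437/492 ≈ 0.888211.
Standard error under H₀: √(0.91×0.09/492) = 0.012902.
z = (0.888211 − 0.91)/0.012902 = -0.021789/0.012902 = -1.6888.
p-value = 2·P(Z > 1.689) ≈ 0.0913.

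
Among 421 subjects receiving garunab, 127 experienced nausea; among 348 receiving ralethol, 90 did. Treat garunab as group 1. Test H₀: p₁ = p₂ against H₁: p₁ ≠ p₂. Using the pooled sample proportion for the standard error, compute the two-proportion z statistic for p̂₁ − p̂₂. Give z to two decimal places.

z = 1.32

p̂₁ = 127/421 ≈ 0.3017, p̂₂ = 90/348 ≈ 0.2586.
Pooled p̂ = (127+90)/(421+348) = 217/769 = 0.2822.
SE = √(p̂(1−p̂)(1/n₁+1/n₂)) = √(0.2822·0.7178·0.00524886) = √(0.00106319) = 0.0326.
z = (0.3017 − 0.2586)/0.0326 = 0.0431/0.0326 = 1.32.
p-value = 2·P(Z > 1.320) ≈ 0.1868.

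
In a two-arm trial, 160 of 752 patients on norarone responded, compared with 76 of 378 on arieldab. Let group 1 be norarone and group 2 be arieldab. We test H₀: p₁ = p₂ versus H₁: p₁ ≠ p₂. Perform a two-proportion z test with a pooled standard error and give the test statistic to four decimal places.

p̂₁ = 160/752 = 0.212766, p̂₂ = 76/378 = 0.201058.
Pooled p̂ = (160+76)/(752+378) = 236/1130 = 0.208850.
SE = √(p̂(1−p̂)(1/n₁+1/n₂)) = √(0.208850·0.791150·0.00397529) = √(0.000656843) = 0.025629.
z = (0.212766 − 0.201058)/0.025629 = 0.011708/0.025629 = 0.4568.

z = 0.4568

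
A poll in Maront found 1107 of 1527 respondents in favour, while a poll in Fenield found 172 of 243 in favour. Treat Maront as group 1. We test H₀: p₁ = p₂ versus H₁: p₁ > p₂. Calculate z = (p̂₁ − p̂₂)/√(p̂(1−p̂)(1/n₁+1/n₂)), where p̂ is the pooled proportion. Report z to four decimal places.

p̂₁ = 1107/1527 ≈ 0.724951, p̂₂ = 172/243 ≈ 0.707819.
Pooled p̂ = (1107+172)/(1527+243) = 1279/1770 = 0.722599.
SE = √(0.20045 × 0.00477011) = 0.030922.
z = (0.724951 − 0.707819)/0.030922 = 0.017132/0.030922 = 0.5540.

z = 0.5540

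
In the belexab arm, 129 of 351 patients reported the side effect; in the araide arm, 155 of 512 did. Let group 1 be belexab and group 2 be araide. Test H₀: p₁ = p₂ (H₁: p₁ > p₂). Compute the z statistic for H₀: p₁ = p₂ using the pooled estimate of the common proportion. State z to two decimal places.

z = 1.99

p̂₁ = 129/351 ≈ 0.3675, p̂₂ = 155/512 ≈ 0.3027.
Pooled p̂ = (129+155)/(351+512) = 284/863 = 0.3291.
SE = √(p̂(1−p̂)(1/n₁+1/n₂)) = √(0.3291·0.6709·0.00480213) = √(0.00106025) = 0.0326.
z = (0.3675 − 0.3027)/0.0326 = 0.0648/0.0326 = 1.99.
p-value = P(Z > 1.990) ≈ 0.0233.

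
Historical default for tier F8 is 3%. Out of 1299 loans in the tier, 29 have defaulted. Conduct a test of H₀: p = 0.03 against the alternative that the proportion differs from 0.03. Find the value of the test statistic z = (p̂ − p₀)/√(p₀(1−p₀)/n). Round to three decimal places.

z = -1.622

p̂ = 29/1299 = 0.022325.
Standard error under H₀: √(0.03×0.97/1299) = 0.004733.
z = (0.022325 − 0.03)/0.004733 = -0.007675/0.004733 = -1.622.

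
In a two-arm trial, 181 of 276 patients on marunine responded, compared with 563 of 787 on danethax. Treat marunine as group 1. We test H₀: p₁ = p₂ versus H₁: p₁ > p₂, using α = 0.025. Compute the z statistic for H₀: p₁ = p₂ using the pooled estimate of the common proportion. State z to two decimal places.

z = -1.86

p̂₁ = 181/276 = 0.6558, p̂₂ = 563/787 = 0.7154.
Pooled p̂ = (181+563)/(276+787) = 744/1063 = 0.6999.
SE = √(0.210038 × 0.00489384) = 0.0321.
z = (0.6558 − 0.7154)/0.0321 = -0.0596/0.0321 = -1.86.
p-value = P(Z > -1.858) ≈ 0.9684. With α = 0.025, fail to reject H₀.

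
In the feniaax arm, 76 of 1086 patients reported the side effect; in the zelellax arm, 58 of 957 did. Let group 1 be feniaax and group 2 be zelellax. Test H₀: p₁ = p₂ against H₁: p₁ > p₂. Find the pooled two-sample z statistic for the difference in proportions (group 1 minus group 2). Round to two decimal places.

p̂₁ = 76/1086 ≈ 0.0700, p̂₂ = 58/957 ≈ 0.0606.
Pooled p̂ = (76+58)/(1086+957) = 134/2043 = 0.0656.
SE = √(p̂(1−p̂)(1/n₁+1/n₂)) = √(0.0656·0.9344·0.00196574) = √(0.000120476) = 0.0110.
z = (0.0700 − 0.0606)/0.0110 = 0.0094/0.0110 = 0.85.

z = 0.85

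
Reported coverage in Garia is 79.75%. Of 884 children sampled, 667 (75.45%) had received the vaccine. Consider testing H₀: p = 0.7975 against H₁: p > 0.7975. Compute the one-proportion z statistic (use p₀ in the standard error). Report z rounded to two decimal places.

p̂ = 667/884 ≈ 0.75452.
Standard error under H₀: √(0.7975×0.2025/884) = 0.01352.
z = (0.75452 − 0.7975)/0.01352 = -0.04298/0.01352 = -3.18.
p-value = P(Z > -3.180) ≈ 0.9993.

z = -3.18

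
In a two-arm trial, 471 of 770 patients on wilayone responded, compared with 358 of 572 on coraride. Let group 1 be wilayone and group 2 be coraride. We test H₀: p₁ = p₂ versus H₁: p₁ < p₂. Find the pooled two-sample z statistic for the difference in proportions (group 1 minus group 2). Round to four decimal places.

p̂₁ = 471/770 = 0.611688, p̂₂ = 358/572 = 0.625874.
Pooled p̂ = (471+358)/(770+572) = 829/1342 = 0.617735.
SE = √(0.236139 × 0.00304695) = 0.026824.
z = (0.611688 − 0.625874)/0.026824 = -0.014186/0.026824 = -0.5289.
p-value = P(Z < -0.529) ≈ 0.2985.

z = -0.5289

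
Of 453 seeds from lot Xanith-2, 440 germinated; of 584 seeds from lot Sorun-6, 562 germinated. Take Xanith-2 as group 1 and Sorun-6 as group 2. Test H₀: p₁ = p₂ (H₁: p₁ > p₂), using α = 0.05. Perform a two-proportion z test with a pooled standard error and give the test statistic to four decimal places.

z = 0.7937

p̂₁ = 440/453 ≈ 0.9713024, p̂₂ = 562/584 ≈ 0.9623288.
Pooled p̂ = (440+562)/(453+584) = 1002/1037 = 0.9662488.
SE = √(p̂(1−p̂)(1/n₁+1/n₂)) = √(0.9662488·0.0337512·0.00391983) = √(0.000127834) = 0.0113064.
z = (0.9713024 − 0.9623288)/0.0113064 = 0.0089736/0.0113064 = 0.7937.
p-value = P(Z > 0.794) ≈ 0.2137. With α = 0.05, fail to reject H₀.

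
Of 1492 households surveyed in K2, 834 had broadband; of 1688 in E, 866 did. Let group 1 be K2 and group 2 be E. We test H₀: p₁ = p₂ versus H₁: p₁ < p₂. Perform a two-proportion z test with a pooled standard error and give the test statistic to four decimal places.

p̂₁ = 834/1492 = 0.558981, p̂₂ = 866/1688 = 0.513033.
Pooled p̂ = (834+866)/(1492+1688) = 1700/3180 = 0.534591.
SE = √(0.248803 × 0.00126266) = 0.017724.
z = (0.558981 − 0.513033)/0.017724 = 0.045948/0.017724 = 2.5924.
p-value = P(Z < 2.592) ≈ 0.9952.

z = 2.5924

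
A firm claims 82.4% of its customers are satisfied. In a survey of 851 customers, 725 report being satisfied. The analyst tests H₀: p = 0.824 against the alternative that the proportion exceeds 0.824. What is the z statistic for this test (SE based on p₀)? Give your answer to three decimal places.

p̂ = 725/851 = 0.851939.
SE = √(p₀(1−p₀)/n) = √(0.14502/851) = 0.013054.
z = (0.851939 − 0.824)/0.013054 = 0.027939/0.013054 = 2.140.

z = 2.140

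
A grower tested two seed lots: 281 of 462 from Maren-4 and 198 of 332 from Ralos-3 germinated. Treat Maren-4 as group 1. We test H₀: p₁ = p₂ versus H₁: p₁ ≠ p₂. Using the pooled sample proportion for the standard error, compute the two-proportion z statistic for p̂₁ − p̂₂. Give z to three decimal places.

z = 0.336

p̂₁ = 281/462 ≈ 0.60823, p̂₂ = 198/332 ≈ 0.59639.
Pooled p̂ = (281+198)/(462+332) = 479/794 = 0.60327.
SE = √(p̂(1−p̂)(1/n₁+1/n₂)) = √(0.60327·0.39673·0.00517655) = √(0.00123893) = 0.03520.
z = (0.60823 − 0.59639)/0.03520 = 0.01184/0.03520 = 0.336.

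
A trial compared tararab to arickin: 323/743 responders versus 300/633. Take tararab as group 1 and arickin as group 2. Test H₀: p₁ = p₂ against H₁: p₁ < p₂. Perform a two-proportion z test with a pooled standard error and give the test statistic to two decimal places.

z = -1.46

p̂₁ = 323/743 ≈ 0.4347, p̂₂ = 300/633 ≈ 0.4739.
Pooled p̂ = (323+300)/(743+633) = 623/1376 = 0.4528.
SE = √(p̂(1−p̂)(1/n₁+1/n₂)) = √(0.4528·0.5472·0.00292567) = √(0.00072489) = 0.0269.
z = (0.4347 − 0.4739)/0.0269 = -0.0392/0.0269 = -1.46.
p-value = P(Z < -1.456) ≈ 0.0727.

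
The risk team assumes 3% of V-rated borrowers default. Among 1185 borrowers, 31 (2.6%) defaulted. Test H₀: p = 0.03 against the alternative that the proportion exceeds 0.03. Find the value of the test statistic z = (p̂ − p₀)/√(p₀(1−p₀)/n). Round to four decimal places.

p̂ = 31/1185 = 0.0261603.
SE = √(p₀(1−p₀)/n) = √(0.0291/1185) = 0.0049555.
z = (0.0261603 − 0.03)/0.0049555 = -0.0038397/0.0049555 = -0.7748.

z = -0.7748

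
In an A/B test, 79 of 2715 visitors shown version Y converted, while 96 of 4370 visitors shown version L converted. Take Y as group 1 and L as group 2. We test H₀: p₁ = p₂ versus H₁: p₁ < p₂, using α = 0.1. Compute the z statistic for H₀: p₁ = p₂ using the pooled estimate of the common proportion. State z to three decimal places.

z = 1.880

p̂₁ = 79/2715 ≈ 0.029098, p̂₂ = 96/4370 ≈ 0.021968.
Pooled p̂ = (79+96)/(2715+4370) = 175/7085 = 0.024700.
SE = √(0.02409 × 0.000597157) = 0.003793.
z = (0.029098 − 0.021968)/0.003793 = 0.007130/0.003793 = 1.880.
p-value = P(Z < 1.880) ≈ 0.9699; since p > α = 0.1, fail to reject H₀.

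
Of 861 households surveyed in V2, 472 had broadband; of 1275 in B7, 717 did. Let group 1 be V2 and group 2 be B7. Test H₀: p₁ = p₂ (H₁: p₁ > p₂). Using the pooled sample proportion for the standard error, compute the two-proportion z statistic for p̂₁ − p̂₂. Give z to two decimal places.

z = -0.65

p̂₁ = 472/861 ≈ 0.5482, p̂₂ = 717/1275 ≈ 0.5624.
Pooled p̂ = (472+717)/(861+1275) = 1189/2136 = 0.5566.
SE = √(0.246791 × 0.00194575) = 0.0219.
z = (0.5482 − 0.5624)/0.0219 = -0.0142/0.0219 = -0.65.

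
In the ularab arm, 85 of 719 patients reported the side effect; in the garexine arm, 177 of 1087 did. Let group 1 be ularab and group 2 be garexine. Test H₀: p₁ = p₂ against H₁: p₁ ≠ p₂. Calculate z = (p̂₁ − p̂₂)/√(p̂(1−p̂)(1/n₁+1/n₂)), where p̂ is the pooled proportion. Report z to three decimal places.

z = -2.635

p̂₁ = 85/719 = 0.11822, p̂₂ = 177/1087 = 0.16283.
Pooled p̂ = (85+177)/(719+1087) = 262/1806 = 0.14507.
SE = √(p̂(1−p̂)(1/n₁+1/n₂)) = √(0.14507·0.85493·0.00231078) = √(0.000286598) = 0.01693.
z = (0.11822 − 0.16283)/0.01693 = -0.04461/0.01693 = -2.635.
p-value = 2·P(Z > 2.635) ≈ 0.0084.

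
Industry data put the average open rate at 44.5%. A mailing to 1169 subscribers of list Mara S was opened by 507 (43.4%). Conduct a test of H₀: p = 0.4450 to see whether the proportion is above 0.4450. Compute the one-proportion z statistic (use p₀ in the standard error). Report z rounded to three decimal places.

z = -0.777

p̂ = 507/1169 = 0.43370.
SE = √(p₀(1−p₀)/n) = √(0.24697/1169) = 0.01454.
z = (0.43370 − 0.445)/0.01454 = -0.01130/0.01454 = -0.777.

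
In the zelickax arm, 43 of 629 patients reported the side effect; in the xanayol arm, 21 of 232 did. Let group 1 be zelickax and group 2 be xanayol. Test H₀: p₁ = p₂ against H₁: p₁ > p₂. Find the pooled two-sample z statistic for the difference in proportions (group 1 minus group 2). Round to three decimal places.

p̂₁ = 43/629 ≈ 0.06836, p̂₂ = 21/232 ≈ 0.09052.
Pooled p̂ = (43+21)/(629+232) = 64/861 = 0.07433.
SE = √(p̂(1−p̂)(1/n₁+1/n₂)) = √(0.07433·0.92567·0.00590017) = √(0.000405972) = 0.02015.
z = (0.06836 − 0.09052)/0.02015 = -0.02216/0.02015 = -1.100.
p-value = P(Z > -1.100) ≈ 0.8642.

z = -1.100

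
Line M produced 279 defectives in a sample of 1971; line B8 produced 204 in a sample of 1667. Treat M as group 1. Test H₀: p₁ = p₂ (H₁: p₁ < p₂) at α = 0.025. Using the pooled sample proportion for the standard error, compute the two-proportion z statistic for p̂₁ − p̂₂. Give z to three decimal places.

p̂₁ = 279/1971 ≈ 0.14155, p̂₂ = 204/1667 ≈ 0.12238.
Pooled p̂ = (279+204)/(1971+1667) = 483/3638 = 0.13277.
SE = √(p̂(1−p̂)(1/n₁+1/n₂)) = √(0.13277·0.86723·0.00110724) = √(0.000127486) = 0.01129.
z = (0.14155 − 0.12238)/0.01129 = 0.01917/0.01129 = 1.698.
p-value = P(Z < 1.698) ≈ 0.9553. With α = 0.025, fail to reject H₀.

z = 1.698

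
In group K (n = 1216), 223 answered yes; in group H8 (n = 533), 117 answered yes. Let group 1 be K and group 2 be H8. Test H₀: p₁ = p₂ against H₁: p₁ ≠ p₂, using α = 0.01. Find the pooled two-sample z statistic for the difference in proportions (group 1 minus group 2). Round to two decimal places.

z = -1.76

p̂₁ = 223/1216 = 0.18339, p̂₂ = 117/533 = 0.21951.
Pooled p̂ = (223+117)/(1216+533) = 340/1749 = 0.19440.
SE = √(p̂(1−p̂)(1/n₁+1/n₂)) = √(0.19440·0.80560·0.00269854) = √(0.00042261) = 0.02056.
z = (0.18339 − 0.21951)/0.02056 = -0.03612/0.02056 = -1.76.
p-value = 2·P(Z > 1.757) ≈ 0.0789. With α = 0.01, fail to reject H₀.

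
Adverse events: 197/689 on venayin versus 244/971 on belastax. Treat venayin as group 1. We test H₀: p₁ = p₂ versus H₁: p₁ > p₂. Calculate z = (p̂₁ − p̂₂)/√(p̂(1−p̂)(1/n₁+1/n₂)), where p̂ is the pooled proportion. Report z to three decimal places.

p̂₁ = 197/689 = 0.28592, p̂₂ = 244/971 = 0.25129.
Pooled p̂ = (197+244)/(689+971) = 441/1660 = 0.26566.
SE = √(0.195086 × 0.00248124) = 0.02200.
z = (0.28592 − 0.25129)/0.02200 = 0.03463/0.02200 = 1.574.
p-value = P(Z > 1.574) ≈ 0.0577.

z = 1.574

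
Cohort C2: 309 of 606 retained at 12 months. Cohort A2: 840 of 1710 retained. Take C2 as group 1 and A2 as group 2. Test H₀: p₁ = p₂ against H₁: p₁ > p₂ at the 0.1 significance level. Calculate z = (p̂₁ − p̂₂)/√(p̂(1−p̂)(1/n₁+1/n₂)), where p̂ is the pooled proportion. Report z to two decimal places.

z = 0.79

p̂₁ = 309/606 ≈ 0.5099, p̂₂ = 840/1710 ≈ 0.4912.
Pooled p̂ = (309+840)/(606+1710) = 1149/2316 = 0.4961.
SE = √(0.249985 × 0.00223496) = 0.0236.
z = (0.5099 − 0.4912)/0.0236 = 0.0187/0.0236 = 0.79.
p-value = P(Z > 0.790) ≈ 0.2148; since p > α = 0.1, fail to reject H₀.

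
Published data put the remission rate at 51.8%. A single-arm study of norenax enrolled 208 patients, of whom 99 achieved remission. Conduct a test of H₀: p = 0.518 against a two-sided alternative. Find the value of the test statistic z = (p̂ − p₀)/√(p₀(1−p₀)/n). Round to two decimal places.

p̂ = 99/208 ≈ 0.4760.
Standard error under H₀: √(0.518×0.482/208) = 0.0346.
z = (0.4760 − 0.518)/0.0346 = -0.0420/0.0346 = -1.21.

z = -1.21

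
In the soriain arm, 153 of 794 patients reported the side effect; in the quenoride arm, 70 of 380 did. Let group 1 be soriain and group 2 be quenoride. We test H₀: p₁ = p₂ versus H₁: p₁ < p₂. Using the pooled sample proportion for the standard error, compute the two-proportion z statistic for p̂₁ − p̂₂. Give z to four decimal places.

z = 0.3468

p̂₁ = 153/794 ≈ 0.1926952, p̂₂ = 70/380 ≈ 0.1842105.
Pooled p̂ = (153+70)/(794+380) = 223/1174 = 0.1899489.
SE = √(p̂(1−p̂)(1/n₁+1/n₂)) = √(0.1899489·0.8100511·0.00389102) = √(0.000598705) = 0.0244685.
z = (0.1926952 − 0.1842105)/0.0244685 = 0.0084847/0.0244685 = 0.3468.
p-value = P(Z < 0.347) ≈ 0.6356.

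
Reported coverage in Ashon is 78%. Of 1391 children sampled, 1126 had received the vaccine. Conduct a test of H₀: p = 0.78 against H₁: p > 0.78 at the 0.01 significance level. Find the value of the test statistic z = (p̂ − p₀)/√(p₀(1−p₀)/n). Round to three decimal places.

z = 2.655

p̂ = 1126/1391 = 0.809490.
SE = √(p₀(1−p₀)/n) = √(0.1716/1391) = 0.011107.
z = (0.809490 − 0.78)/0.011107 = 0.029490/0.011107 = 2.655.
p-value = P(Z > 2.655) ≈ 0.0040. With α = 0.01, reject H₀.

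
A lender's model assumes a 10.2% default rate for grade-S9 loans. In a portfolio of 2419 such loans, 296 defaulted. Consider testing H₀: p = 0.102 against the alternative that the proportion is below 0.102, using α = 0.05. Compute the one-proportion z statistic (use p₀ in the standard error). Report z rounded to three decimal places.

p̂ = 296/2419 ≈ 0.1223646.
Under H₀, SE = √(0.102·0.898/2419) = √(3.78652e-05) = 0.0061535.
z = (0.1223646 − 0.102)/0.0061535 = 0.0203646/0.0061535 = 3.309.
p-value = P(Z < 3.309) ≈ 0.9995; since p > α = 0.05, fail to reject H₀.

z = 3.309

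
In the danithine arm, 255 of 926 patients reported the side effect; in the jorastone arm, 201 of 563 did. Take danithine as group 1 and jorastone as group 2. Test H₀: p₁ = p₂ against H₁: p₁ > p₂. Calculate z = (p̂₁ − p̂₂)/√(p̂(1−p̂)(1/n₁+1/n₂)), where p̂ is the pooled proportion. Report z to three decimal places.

z = -3.314

p̂₁ = 255/926 ≈ 0.275378, p̂₂ = 201/563 ≈ 0.357016.
Pooled p̂ = (255+201)/(926+563) = 456/1489 = 0.306246.
SE = √(p̂(1−p̂)(1/n₁+1/n₂)) = √(0.306246·0.693754·0.00285611) = √(0.000606808) = 0.024633.
z = (0.275378 − 0.357016)/0.024633 = -0.081638/0.024633 = -3.314.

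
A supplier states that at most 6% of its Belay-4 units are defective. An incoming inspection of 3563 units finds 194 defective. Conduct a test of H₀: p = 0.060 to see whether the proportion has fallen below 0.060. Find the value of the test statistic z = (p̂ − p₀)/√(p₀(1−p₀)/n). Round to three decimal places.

z = -1.395

p̂ = 194/3563 = 0.054448.
SE = √(p₀(1−p₀)/n) = √(0.0564/3563) = 0.003979.
z = (0.054448 − 0.06)/0.003979 = -0.005552/0.003979 = -1.395.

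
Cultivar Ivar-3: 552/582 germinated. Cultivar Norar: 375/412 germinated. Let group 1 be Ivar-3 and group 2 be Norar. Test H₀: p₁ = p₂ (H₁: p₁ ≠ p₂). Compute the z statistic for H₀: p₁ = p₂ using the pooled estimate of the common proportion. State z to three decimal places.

z = 2.370

p̂₁ = 552/582 = 0.948454, p̂₂ = 375/412 = 0.910194.
Pooled p̂ = (552+375)/(582+412) = 927/994 = 0.932596.
SE = √(0.0628611 × 0.0041454) = 0.016143.
z = (0.948454 − 0.910194)/0.016143 = 0.038260/0.016143 = 2.370.
p-value = 2·P(Z > 2.370) ≈ 0.0178.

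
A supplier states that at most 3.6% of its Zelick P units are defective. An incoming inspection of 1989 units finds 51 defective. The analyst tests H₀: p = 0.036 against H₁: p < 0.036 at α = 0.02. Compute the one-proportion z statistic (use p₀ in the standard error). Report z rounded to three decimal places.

p̂ = 51/1989 ≈ 0.025641.
Under H₀, SE = √(0.036·0.964/1989) = √(1.7448e-05) = 0.004177.
z = (0.025641 − 0.036)/0.004177 = -0.010359/0.004177 = -2.480.
p-value = P(Z < -2.480) ≈ 0.0066. With α = 0.02, reject H₀.

z = -2.480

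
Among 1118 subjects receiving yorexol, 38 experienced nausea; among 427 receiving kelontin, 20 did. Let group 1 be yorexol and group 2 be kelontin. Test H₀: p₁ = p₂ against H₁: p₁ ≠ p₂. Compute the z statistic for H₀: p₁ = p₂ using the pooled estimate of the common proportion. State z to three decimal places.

z = -1.188

p̂₁ = 38/1118 = 0.033989, p̂₂ = 20/427 = 0.046838.
Pooled p̂ = (38+20)/(1118+427) = 58/1545 = 0.037540.
SE = √(p̂(1−p̂)(1/n₁+1/n₂)) = √(0.037540·0.962460·0.00323637) = √(0.000116934) = 0.010814.
z = (0.033989 − 0.046838)/0.010814 = -0.012849/0.010814 = -1.188.
p-value = 2·P(Z > 1.188) ≈ 0.2347.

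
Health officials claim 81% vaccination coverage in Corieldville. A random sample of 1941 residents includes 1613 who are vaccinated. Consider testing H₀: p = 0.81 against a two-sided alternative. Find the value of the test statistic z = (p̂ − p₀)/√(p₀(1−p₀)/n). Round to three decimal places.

p̂ = 1613/1941 ≈ 0.831015.
SE = √(p₀(1−p₀)/n) = √(0.1539/1941) = 0.008904.
z = (0.831015 − 0.81)/0.008904 = 0.021015/0.008904 = 2.360.
p-value = 2·P(Z > 2.360) ≈ 0.0183.

z = 2.360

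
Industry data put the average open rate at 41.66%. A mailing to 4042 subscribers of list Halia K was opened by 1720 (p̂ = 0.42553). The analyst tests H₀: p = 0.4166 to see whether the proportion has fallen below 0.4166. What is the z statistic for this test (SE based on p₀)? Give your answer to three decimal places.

p̂ = 1720/4042 ≈ 0.42553.
Under H₀, SE = √(0.4166·0.5834/4042) = √(6.01297e-05) = 0.00775.
z = (0.42553 − 0.4166)/0.00775 = 0.00893/0.00775 = 1.152.

z = 1.152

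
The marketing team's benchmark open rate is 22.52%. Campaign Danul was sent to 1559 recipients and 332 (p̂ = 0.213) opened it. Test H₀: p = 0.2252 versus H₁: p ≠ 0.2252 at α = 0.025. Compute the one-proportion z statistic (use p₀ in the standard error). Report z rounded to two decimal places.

p̂ = 332/1559 ≈ 0.21296.
Under H₀, SE = √(0.2252·0.7748/1559) = √(0.000111921) = 0.01058.
z = (0.21296 − 0.2252)/0.01058 = -0.01224/0.01058 = -1.16.
p-value = 2·P(Z > 1.157) ≈ 0.2472; since p > α = 0.025, fail to reject H₀.

z = -1.16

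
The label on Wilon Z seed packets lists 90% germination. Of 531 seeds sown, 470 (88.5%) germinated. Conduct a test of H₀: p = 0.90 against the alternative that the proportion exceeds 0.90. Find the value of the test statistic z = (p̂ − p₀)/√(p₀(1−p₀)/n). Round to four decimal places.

p̂ = 470/531 ≈ 0.885122.
Standard error under H₀: √(0.9×0.1/531) = 0.013019.
z = (0.885122 − 0.9)/0.013019 = -0.014878/0.013019 = -1.1428.

z = -1.1428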